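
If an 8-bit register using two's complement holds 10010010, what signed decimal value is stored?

-110

MSB is 1, so the value is negative.
Unsigned reading: 146. Subtract 2^8 = 256: 146 − 256 = -110.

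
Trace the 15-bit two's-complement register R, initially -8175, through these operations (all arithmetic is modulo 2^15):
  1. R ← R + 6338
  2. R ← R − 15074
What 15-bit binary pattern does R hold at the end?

011110111110001

Start: R = -8175 = 110000000010001.
R = -8175 + 6338 = -1837 = 111100011010011
R = -1837 − 15074 = -16911; wraps to 15857 = 011110111110001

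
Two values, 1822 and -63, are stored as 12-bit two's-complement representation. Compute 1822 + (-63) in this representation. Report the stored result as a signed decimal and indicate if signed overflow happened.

1759; no overflow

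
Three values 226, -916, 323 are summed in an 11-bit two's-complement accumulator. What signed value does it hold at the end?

-367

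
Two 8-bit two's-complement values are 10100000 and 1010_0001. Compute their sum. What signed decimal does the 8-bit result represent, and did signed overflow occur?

65; overflow

10100000 = -96 (signed)
1010_0001 → 10100001 = -95 (signed)
  10100000
+ 10100001
= 01000001  (discard carry-out 1)
Result 01000001: MSB = 0 → value 65.
Both addends are negative but the stored result is non-negative: signed overflow. The true value -96 + (-95) = -191 lies outside [-128, 127].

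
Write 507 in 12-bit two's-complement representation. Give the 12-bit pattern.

000111111011

507 is non-negative, so write it directly in 12 bits: 000111111011.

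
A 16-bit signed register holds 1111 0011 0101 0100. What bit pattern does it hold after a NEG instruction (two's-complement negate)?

Invert: 0000110010101011. Add 1: 0000110010101100.
Check: 1111001101010100 = -3244, 0000110010101100 = 3244.

0000110010101100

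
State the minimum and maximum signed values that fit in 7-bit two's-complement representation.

min = -64, max = 63

Minimum: −2^6 = -64.
Maximum: 2^6 − 1 = 63.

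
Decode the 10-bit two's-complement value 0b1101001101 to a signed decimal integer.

-179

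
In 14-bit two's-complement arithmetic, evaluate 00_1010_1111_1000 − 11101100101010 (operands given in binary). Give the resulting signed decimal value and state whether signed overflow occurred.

00_1010_1111_1000 → 00101011111000 = 2808 (signed)
11101100101010 = -1238 (signed)
Subtract via negate-and-add: invert 11101100101010 + 1 = 00010011010110 (i.e. 1238).
  00101011111000
+ 00010011010110
= 00111111001110
Result 00111111001110: MSB = 0 → value 4046.
Both addends (after negating the subtrahend) are non-negative and so is the stored result: no signed overflow.

4046; no overflow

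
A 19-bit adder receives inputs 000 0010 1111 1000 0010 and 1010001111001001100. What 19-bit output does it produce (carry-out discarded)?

  0000010111110000010
+ 1010001111001001100
= 1010100110111001110

1010100110111001110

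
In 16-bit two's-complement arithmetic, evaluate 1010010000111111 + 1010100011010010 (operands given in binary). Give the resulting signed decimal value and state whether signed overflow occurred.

19729; overflow

1010010000111111 = -23489 (signed)
1010100011010010 = -22318 (signed)
  1010010000111111
+ 1010100011010010
= 0100110100010001  (discard carry-out 1)
Result 0100110100010001: MSB = 0 → value 19729.
Both addends are negative but the stored result is non-negative: signed overflow. The true value -23489 + (-22318) = -45807 lies outside [-32768, 32767].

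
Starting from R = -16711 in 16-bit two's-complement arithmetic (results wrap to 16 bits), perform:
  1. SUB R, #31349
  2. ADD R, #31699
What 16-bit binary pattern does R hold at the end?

Start: R = -16711 = 1011111010111001.
R = -16711 − 31349 = -48060; wraps to 17476 = 0100010001000100
R = 17476 + 31699 = 49175; wraps to -16361 = 1100000000010111

1100000000010111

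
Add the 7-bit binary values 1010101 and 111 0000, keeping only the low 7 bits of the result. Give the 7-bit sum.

  1010101
+ 1110000
= 1000101  (discard carry-out 1)

1000101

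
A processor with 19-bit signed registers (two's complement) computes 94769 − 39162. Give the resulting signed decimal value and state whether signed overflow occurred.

94769 → 0010111001000110001
39162 → 0001001100011111010
Subtract via negate-and-add: invert 0001001100011111010 + 1 = 1110110011100000110 (i.e. -39162).
  0010111001000110001
+ 1110110011100000110
= 0001101100100110111  (discard carry-out 1)
Result 0001101100100110111: MSB = 0 → value 55607.
Addends (after negating the subtrahend) have opposite signs, so signed overflow cannot occur.

55607; no overflow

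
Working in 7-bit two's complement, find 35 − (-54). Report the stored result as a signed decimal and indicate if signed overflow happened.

-39; overflow

35 → 0100011
-54 → 1001010
Subtract via negate-and-add: invert 1001010 + 1 = 0110110 (i.e. 54).
  0100011
+ 0110110
= 1011001
Result 1011001: MSB = 1 → 89 − 128 = -39.
Both addends (after negating the subtrahend) are non-negative but the stored result is negative: signed overflow. The true value 35 − (-54) = 89 lies outside [-64, 63].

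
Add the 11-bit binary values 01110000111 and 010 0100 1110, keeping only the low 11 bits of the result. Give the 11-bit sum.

  01110000111
+ 01001001110
= 10111010101

10111010101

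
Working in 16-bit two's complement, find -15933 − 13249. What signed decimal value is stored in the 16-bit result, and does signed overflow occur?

-29182; no overflow

-15933 → 1100000111000011
13249 → 0011001111000001
Subtract via negate-and-add: invert 0011001111000001 + 1 = 1100110000111111 (i.e. -13249).
  1100000111000011
+ 1100110000111111
= 1000111000000010  (discard carry-out 1)
Result 1000111000000010: MSB = 1 → 36354 − 65536 = -29182.
Both addends (after negating the subtrahend) are negative and so is the stored result: no signed overflow.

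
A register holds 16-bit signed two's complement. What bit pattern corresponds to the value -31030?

1000011011001010

|-31030| = 31030 = 0111100100110110 in 16 bits.
Invert the bits: 1000011011001001. Add 1: 1000011011001010.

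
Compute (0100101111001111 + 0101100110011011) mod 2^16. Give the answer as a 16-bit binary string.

1010010101101010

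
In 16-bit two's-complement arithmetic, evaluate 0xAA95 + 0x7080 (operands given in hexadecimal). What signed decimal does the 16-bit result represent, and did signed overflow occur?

6933; no overflow

0xAA95 = 1010101010010101 = -21867 (signed)
0x7080 = 0111000010000000 = 28800 (signed)
  1010101010010101
+ 0111000010000000
= 0001101100010101  (discard carry-out 1)
Result 0001101100010101: MSB = 0 → value 6933.
Addends have opposite signs, so signed overflow cannot occur.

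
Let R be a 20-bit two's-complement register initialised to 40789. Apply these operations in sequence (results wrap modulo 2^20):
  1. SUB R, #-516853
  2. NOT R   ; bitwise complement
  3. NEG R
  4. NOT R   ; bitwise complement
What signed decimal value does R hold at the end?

490932

Start: R = 40789 = 00001001111101010101.
R = 40789 − (-516853) = 557642; wraps to -490934 = 10001000001001001010
R = NOT 10001000001001001010 = 01110111110110110101 = 490933
R = −(490933) = -490933 = 10001000001001001011
R = NOT 10001000001001001011 = 01110111110110110100 = 490932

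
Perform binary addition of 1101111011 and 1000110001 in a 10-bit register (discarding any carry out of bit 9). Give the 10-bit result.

  1101111011
+ 1000110001
= 0110101100  (discard carry-out 1)

0110101100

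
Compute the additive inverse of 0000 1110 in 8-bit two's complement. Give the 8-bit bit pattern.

Invert: 11110001. Add 1: 11110010.
Check: 00001110 = 14, 11110010 = -14.

11110010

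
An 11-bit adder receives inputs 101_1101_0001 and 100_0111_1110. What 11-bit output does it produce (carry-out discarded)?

01001001111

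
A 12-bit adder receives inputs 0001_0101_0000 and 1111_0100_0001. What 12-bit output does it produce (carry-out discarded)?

000010010001

  000101010000
+ 111101000001
= 000010010001  (discard carry-out 1)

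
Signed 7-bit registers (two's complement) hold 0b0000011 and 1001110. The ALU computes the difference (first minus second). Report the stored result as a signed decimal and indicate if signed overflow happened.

53; no overflow

0b0000011 → 0000011 = 3 (signed)
1001110 = -50 (signed)
Subtract via negate-and-add: invert 1001110 + 1 = 0110010 (i.e. 50).
  0000011
+ 0110010
= 0110101
Result 0110101: MSB = 0 → value 53.
Both addends (after negating the subtrahend) are non-negative and so is the stored result: no signed overflow.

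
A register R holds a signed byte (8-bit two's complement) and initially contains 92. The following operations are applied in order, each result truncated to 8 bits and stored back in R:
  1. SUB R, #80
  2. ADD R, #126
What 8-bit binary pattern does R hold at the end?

10001010

Start: R = 92 = 01011100.
R = 92 − 80 = 12 = 00001100
R = 12 + 126 = 138; wraps to -118 = 10001010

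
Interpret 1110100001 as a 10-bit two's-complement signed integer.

MSB is 1, so the value is negative.
Unsigned reading: 929. Subtract 2^10 = 1024: 929 − 1024 = -95.

-95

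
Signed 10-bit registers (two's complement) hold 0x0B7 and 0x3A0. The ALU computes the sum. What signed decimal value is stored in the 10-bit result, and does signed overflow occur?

0x0B7 = 0010110111 = 183 (signed)
0x3A0 = 1110100000 = -96 (signed)
  0010110111
+ 1110100000
= 0001010111  (discard carry-out 1)
Result 0001010111: MSB = 0 → value 87.
Addends have opposite signs, so signed overflow cannot occur.

87; no overflow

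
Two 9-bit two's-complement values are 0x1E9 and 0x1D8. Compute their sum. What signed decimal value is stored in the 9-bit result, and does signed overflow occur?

0x1E9 = 111101001 = -23 (signed)
0x1D8 = 111011000 = -40 (signed)
  111101001
+ 111011000
= 111000001  (discard carry-out 1)
Result 111000001: MSB = 1 → 449 − 512 = -63.
Both addends are negative and so is the stored result: no signed overflow.

-63; no overflow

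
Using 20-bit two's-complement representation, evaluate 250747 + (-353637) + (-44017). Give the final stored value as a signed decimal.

-146907

250747 + (-353637) = -102890 (11100110111000010110)
-102890 + (-44017) = -146907 (11011100001000100101)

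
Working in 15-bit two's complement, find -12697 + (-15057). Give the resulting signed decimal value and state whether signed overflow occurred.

5014; overflow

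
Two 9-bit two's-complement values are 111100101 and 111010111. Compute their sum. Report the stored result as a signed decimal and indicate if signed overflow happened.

-68; no overflow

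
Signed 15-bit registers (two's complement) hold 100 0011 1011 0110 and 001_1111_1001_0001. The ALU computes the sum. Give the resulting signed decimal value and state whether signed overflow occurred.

-7353; no overflow

100 0011 1011 0110 → 100001110110110 = -15434 (signed)
001_1111_1001_0001 → 001111110010001 = 8081 (signed)
  100001110110110
+ 001111110010001
= 110001101000111
Result 110001101000111: MSB = 1 → 25415 − 32768 = -7353.
Addends have opposite signs, so signed overflow cannot occur.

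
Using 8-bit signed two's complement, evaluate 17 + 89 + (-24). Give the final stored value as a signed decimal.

82

17 + 89 = 106 (01101010)
106 + (-24) = 82 (01010010)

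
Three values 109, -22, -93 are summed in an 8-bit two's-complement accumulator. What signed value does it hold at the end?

-6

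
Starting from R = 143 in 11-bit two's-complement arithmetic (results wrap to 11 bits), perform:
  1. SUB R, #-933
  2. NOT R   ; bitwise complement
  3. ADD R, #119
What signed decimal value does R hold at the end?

-958

Start: R = 143 = 00010001111.
R = 143 − (-933) = 1076; wraps to -972 = 10000110100
R = NOT 10000110100 = 01111001011 = 971
R = 971 + 119 = 1090; wraps to -958 = 10001000010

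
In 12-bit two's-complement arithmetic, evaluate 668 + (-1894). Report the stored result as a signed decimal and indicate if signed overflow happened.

-1226; no overflow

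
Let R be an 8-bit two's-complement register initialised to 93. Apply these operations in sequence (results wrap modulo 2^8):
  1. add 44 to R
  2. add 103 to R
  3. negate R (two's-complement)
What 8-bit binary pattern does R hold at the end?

00010000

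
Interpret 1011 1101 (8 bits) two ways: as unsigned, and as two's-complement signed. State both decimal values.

unsigned = 189, signed = -67

Unsigned: 10111101 = 189.
Signed: MSB=1 → 189 − 256 = -67.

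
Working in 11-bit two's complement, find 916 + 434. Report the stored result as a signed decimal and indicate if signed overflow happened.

-698; overflow

916 → 01110010100
434 → 00110110010
  01110010100
+ 00110110010
= 10101000110
Result 10101000110: MSB = 1 → 1350 − 2048 = -698.
Both addends are non-negative but the stored result is negative: signed overflow. The true value 916 + 434 = 1350 lies outside [-1024, 1023].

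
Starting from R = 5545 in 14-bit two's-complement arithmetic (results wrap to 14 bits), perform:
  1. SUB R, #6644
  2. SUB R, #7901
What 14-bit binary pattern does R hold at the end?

01110011011000

Start: R = 5545 = 01010110101001.
R = 5545 − 6644 = -1099 = 11101110110101
R = -1099 − 7901 = -9000; wraps to 7384 = 01110011011000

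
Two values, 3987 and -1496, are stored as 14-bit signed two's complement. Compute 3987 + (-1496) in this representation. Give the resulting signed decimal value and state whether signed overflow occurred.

2491; no overflow

3987 → 00111110010011
-1496 → 11101000101000
  00111110010011
+ 11101000101000
= 00100110111011  (discard carry-out 1)
Result 00100110111011: MSB = 0 → value 2491.
Addends have opposite signs, so signed overflow cannot occur.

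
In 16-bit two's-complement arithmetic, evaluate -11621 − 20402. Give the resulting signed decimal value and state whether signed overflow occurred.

-32023; no overflow

-11621 → 1101001010011011
20402 → 0100111110110010
Subtract via negate-and-add: invert 0100111110110010 + 1 = 1011000001001110 (i.e. -20402).
  1101001010011011
+ 1011000001001110
= 1000001011101001  (discard carry-out 1)
Result 1000001011101001: MSB = 1 → 33513 − 65536 = -32023.
Both addends (after negating the subtrahend) are negative and so is the stored result: no signed overflow.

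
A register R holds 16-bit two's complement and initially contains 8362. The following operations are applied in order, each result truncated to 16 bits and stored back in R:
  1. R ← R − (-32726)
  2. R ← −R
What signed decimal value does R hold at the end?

Start: R = 8362 = 0010000010101010.
R = 8362 − (-32726) = 41088; wraps to -24448 = 1010000010000000
R = −(-24448) = 24448 = 0101111110000000

24448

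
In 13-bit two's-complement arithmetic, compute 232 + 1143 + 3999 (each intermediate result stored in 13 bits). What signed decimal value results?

-2818

232 + 1143 = 1375 (0010101011111)
1375 + 3999 = 5374 → wraps to -2818 (1010011111110)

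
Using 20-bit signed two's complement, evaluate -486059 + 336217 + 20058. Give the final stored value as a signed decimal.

-486059 + 336217 = -149842 (11011011011010101110)
-149842 + 20058 = -129784 (11100000010100001000)

-129784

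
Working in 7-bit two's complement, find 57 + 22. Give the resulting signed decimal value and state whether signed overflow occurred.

57 → 0111001
22 → 0010110
  0111001
+ 0010110
= 1001111
Result 1001111: MSB = 1 → 79 − 128 = -49.
Both addends are non-negative but the stored result is negative: signed overflow. The true value 57 + 22 = 79 lies outside [-64, 63].

-49; overflow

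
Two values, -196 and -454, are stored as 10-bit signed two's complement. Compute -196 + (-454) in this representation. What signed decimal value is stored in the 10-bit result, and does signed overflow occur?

374; overflow

-196 → 1100111100
-454 → 1000111010
  1100111100
+ 1000111010
= 0101110110  (discard carry-out 1)
Result 0101110110: MSB = 0 → value 374.
Both addends are negative but the stored result is non-negative: signed overflow. The true value -196 + (-454) = -650 lies outside [-512, 511].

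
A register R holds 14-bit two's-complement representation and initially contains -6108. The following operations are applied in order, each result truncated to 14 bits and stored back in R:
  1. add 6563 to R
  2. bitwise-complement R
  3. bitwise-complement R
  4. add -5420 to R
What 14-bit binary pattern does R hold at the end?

Start: R = -6108 = 10100000100100.
R = -6108 + 6563 = 455 = 00000111000111
R = NOT 00000111000111 = 11111000111000 = -456
R = NOT 11111000111000 = 00000111000111 = 455
R = 455 + (-5420) = -4965 = 10110010011011

10110010011011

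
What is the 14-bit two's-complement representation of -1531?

|-1531| = 1531 = 00010111111011 in 14 bits.
Invert the bits: 11101000000100. Add 1: 11101000000101.

11101000000101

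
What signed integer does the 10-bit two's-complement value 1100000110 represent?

-250

MSB is 1, so the value is negative.
Invert: 0011111001. Add 1: 0011111010 = 250. So the value is −250.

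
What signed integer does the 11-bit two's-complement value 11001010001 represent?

-431

MSB is 1, so the value is negative.
Invert: 00110101110. Add 1: 00110101111 = 431. So the value is −431.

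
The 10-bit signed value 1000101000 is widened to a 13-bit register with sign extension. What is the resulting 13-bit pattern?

1111000101000

MSB of 1000101000 is 1; replicate it into the new high bits.
111|1000101000 → 1111000101000 (still -472).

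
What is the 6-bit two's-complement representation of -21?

|-21| = 21 = 010101 in 6 bits.
Invert the bits: 101010. Add 1: 101011.

101011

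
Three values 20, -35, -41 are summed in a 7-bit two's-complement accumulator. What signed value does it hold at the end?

-56

20 + (-35) = -15 (1110001)
-15 + (-41) = -56 (1001000)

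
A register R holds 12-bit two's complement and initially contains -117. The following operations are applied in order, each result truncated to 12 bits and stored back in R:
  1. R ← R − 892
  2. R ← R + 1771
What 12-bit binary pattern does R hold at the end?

Start: R = -117 = 111110001011.
R = -117 − 892 = -1009 = 110000001111
R = -1009 + 1771 = 762 = 001011111010

001011111010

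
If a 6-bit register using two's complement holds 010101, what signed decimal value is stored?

21

MSB is 0, so the value is non-negative: 010101 = 21.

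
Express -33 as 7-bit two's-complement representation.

|-33| = 33 = 0100001 in 7 bits.
Invert the bits: 1011110. Add 1: 1011111.
Check: 1011111 reads as 95 − 128 = -33.

1011111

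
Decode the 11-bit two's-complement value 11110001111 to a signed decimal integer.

MSB is 1, so the value is negative.
Unsigned reading: 1935. Subtract 2^11 = 2048: 1935 − 2048 = -113.

-113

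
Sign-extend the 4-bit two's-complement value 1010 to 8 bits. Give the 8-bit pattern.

11111010

MSB of 1010 is 1; replicate it into the new high bits.
1111|1010 → 11111010 (still -6).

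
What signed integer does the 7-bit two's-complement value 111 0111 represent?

MSB is 1, so the value is negative.
Unsigned reading: 119. Subtract 2^7 = 128: 119 − 128 = -9.

-9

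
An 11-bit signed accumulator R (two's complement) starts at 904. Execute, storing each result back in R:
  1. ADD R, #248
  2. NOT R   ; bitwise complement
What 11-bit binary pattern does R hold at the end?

Start: R = 904 = 01110001000.
R = 904 + 248 = 1152; wraps to -896 = 10010000000
R = NOT 10010000000 = 01101111111 = 895

01101111111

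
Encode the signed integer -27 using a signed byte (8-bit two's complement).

11100101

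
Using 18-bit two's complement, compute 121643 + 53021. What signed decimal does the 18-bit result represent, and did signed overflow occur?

-87480; overflow

121643 → 011101101100101011
53021 → 001100111100011101
  011101101100101011
+ 001100111100011101
= 101010101001001000
Result 101010101001001000: MSB = 1 → 174664 − 262144 = -87480.
Both addends are non-negative but the stored result is negative: signed overflow. The true value 121643 + 53021 = 174664 lies outside [-131072, 131071].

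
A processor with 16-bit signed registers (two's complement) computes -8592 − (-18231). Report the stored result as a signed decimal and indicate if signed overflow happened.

9639; no overflow

-8592 → 1101111001110000
-18231 → 1011100011001001
Subtract via negate-and-add: invert 1011100011001001 + 1 = 0100011100110111 (i.e. 18231).
  1101111001110000
+ 0100011100110111
= 0010010110100111  (discard carry-out 1)
Result 0010010110100111: MSB = 0 → value 9639.
Addends (after negating the subtrahend) have opposite signs, so signed overflow cannot occur.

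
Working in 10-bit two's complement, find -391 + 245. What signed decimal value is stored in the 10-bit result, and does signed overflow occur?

-391 → 1001111001
245 → 0011110101
  1001111001
+ 0011110101
= 1101101110
Result 1101101110: MSB = 1 → 878 − 1024 = -146.
Addends have opposite signs, so signed overflow cannot occur.

-146; no overflow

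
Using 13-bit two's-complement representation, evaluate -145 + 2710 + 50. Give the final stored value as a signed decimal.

2615

-145 + 2710 = 2565 (0101000000101)
2565 + 50 = 2615 (0101000110111)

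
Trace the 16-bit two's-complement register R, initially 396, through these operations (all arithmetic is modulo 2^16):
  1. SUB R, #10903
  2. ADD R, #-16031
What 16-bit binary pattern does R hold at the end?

1001100001010110

Start: R = 396 = 0000000110001100.
R = 396 − 10903 = -10507 = 1101011011110101
R = -10507 + (-16031) = -26538 = 1001100001010110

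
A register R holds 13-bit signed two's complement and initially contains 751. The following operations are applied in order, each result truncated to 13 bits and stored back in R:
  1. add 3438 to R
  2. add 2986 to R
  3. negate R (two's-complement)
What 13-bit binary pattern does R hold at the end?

Start: R = 751 = 0001011101111.
R = 751 + 3438 = 4189; wraps to -4003 = 1000001011101
R = -4003 + 2986 = -1017 = 1110000000111
R = −(-1017) = 1017 = 0001111111001

0001111111001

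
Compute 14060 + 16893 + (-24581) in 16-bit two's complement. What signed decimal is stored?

14060 + 16893 = 30953 (0111100011101001)
30953 + (-24581) = 6372 (0001100011100100)

6372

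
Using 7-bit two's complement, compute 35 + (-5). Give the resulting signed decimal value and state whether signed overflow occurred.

30; no overflow

35 → 0100011
-5 → 1111011
  0100011
+ 1111011
= 0011110  (discard carry-out 1)
Result 0011110: MSB = 0 → value 30.
Addends have opposite signs, so signed overflow cannot occur.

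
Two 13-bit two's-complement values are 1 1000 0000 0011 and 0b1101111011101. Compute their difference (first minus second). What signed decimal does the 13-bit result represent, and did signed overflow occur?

-986; no overflow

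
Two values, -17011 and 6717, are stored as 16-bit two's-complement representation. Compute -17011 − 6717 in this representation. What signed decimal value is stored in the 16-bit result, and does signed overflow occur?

-23728; no overflow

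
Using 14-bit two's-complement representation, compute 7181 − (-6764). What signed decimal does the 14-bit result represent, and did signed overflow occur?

-2439; overflow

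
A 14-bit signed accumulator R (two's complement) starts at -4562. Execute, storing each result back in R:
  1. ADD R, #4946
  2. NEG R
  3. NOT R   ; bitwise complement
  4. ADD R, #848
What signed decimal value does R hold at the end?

Start: R = -4562 = 10111000101110.
R = -4562 + 4946 = 384 = 00000110000000
R = −(384) = -384 = 11111010000000
R = NOT 11111010000000 = 00000101111111 = 383
R = 383 + 848 = 1231 = 00010011001111

1231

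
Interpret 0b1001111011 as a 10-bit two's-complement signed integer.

MSB is 1, so the value is negative.
Invert: 0110000100. Add 1: 0110000101 = 389. So the value is −389.

-389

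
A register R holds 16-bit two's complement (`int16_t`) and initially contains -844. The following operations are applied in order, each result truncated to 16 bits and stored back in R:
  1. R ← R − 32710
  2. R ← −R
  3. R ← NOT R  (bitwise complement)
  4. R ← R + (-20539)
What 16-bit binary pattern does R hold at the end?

0010110010110010

Start: R = -844 = 1111110010110100.
R = -844 − 32710 = -33554; wraps to 31982 = 0111110011101110
R = −(31982) = -31982 = 1000001100010010
R = NOT 1000001100010010 = 0111110011101101 = 31981
R = 31981 + (-20539) = 11442 = 0010110010110010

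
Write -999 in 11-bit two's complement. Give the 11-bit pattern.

10000011001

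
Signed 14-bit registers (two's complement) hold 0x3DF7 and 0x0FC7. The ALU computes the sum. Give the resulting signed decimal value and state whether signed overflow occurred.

3518; no overflow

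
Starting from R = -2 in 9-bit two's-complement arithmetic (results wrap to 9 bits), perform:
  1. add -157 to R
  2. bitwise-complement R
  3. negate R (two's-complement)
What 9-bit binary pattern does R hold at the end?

101100010

Start: R = -2 = 111111110.
R = -2 + (-157) = -159 = 101100001
R = NOT 101100001 = 010011110 = 158
R = −(158) = -158 = 101100010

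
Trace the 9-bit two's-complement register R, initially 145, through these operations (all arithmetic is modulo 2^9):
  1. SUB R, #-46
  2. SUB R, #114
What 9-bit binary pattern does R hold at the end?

001001101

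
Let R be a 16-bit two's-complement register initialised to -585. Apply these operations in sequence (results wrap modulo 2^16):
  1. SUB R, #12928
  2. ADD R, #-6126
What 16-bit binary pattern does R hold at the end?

Start: R = -585 = 1111110110110111.
R = -585 − 12928 = -13513 = 1100101100110111
R = -13513 + (-6126) = -19639 = 1011001101001001

1011001101001001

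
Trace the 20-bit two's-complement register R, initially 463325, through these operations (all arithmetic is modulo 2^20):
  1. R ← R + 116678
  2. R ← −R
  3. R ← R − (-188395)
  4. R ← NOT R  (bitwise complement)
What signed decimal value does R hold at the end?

Start: R = 463325 = 01110001000111011101.
R = 463325 + 116678 = 580003; wraps to -468573 = 10001101100110100011
R = −(-468573) = 468573 = 01110010011001011101
R = 468573 − (-188395) = 656968; wraps to -391608 = 10100000011001001000
R = NOT 10100000011001001000 = 01011111100110110111 = 391607

391607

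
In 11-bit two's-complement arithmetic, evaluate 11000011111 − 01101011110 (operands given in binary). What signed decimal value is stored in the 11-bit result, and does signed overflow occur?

705; overflow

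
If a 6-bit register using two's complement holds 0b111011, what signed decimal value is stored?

MSB is 1, so the value is negative.
Unsigned reading: 59. Subtract 2^6 = 64: 59 − 64 = -5.

-5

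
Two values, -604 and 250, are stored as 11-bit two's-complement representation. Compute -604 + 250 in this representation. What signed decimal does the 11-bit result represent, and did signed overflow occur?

-354; no overflow

-604 → 10110100100
250 → 00011111010
  10110100100
+ 00011111010
= 11010011110
Result 11010011110: MSB = 1 → 1694 − 2048 = -354.
Addends have opposite signs, so signed overflow cannot occur.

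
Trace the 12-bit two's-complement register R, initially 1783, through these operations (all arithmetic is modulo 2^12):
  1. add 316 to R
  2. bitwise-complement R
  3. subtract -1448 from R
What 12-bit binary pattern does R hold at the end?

110101110100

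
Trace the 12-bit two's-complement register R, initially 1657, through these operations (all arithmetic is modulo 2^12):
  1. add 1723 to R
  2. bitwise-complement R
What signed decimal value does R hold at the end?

715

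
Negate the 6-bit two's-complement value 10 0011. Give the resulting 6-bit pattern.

011101

Invert: 011100. Add 1: 011101.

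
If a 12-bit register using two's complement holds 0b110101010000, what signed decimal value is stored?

MSB is 1, so the value is negative.
Invert: 001010101111. Add 1: 001010110000 = 688. So the value is −688.

-688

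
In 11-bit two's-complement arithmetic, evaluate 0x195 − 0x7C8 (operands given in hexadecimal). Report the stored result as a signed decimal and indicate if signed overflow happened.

461; no overflow

0x195 = 00110010101 = 405 (signed)
0x7C8 = 11111001000 = -56 (signed)
Subtract via negate-and-add: invert 11111001000 + 1 = 00000111000 (i.e. 56).
  00110010101
+ 00000111000
= 00111001101
Result 00111001101: MSB = 0 → value 461.
Both addends (after negating the subtrahend) are non-negative and so is the stored result: no signed overflow.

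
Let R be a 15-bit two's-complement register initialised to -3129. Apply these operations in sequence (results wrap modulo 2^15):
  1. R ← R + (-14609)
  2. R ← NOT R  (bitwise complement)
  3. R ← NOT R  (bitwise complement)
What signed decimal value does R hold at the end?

15030

Start: R = -3129 = 111001111000111.
R = -3129 + (-14609) = -17738; wraps to 15030 = 011101010110110
R = NOT 011101010110110 = 100010101001001 = -15031
R = NOT 100010101001001 = 011101010110110 = 15030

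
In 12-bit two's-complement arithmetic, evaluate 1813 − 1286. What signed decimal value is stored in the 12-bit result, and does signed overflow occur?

1813 → 011100010101
1286 → 010100000110
Subtract via negate-and-add: invert 010100000110 + 1 = 101011111010 (i.e. -1286).
  011100010101
+ 101011111010
= 001000001111  (discard carry-out 1)
Result 001000001111: MSB = 0 → value 527.
Addends (after negating the subtrahend) have opposite signs, so signed overflow cannot occur.

527; no overflow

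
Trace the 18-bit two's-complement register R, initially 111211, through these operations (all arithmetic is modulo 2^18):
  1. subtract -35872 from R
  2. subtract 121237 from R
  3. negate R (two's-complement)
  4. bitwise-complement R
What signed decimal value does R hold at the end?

25845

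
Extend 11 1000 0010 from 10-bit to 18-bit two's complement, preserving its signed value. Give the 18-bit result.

111111111110000010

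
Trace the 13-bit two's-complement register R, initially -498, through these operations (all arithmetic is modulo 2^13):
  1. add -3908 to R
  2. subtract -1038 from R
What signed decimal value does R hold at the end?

-3368

Start: R = -498 = 1111000001110.
R = -498 + (-3908) = -4406; wraps to 3786 = 0111011001010
R = 3786 − (-1038) = 4824; wraps to -3368 = 1001011011000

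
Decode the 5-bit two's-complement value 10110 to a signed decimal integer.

-10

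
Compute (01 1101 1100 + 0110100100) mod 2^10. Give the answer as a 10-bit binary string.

  0111011100
+ 0110100100
= 1110000000

1110000000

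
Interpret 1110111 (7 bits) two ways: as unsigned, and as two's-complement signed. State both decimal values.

unsigned = 119, signed = -9

Unsigned: 1110111 = 119.
Signed: MSB=1 → 119 − 128 = -9.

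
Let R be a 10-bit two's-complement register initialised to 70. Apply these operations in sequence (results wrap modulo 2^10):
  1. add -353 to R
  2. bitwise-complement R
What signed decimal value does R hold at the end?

282

Start: R = 70 = 0001000110.
R = 70 + (-353) = -283 = 1011100101
R = NOT 1011100101 = 0100011010 = 282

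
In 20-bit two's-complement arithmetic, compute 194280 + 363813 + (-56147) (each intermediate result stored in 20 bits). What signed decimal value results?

194280 + 363813 = 558093 → wraps to -490483 (10001000010000001101)
-490483 + (-56147) = -546630 → wraps to 501946 (01111010100010111010)

501946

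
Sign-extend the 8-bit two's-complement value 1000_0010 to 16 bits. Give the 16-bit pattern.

MSB of 10000010 is 1; replicate it into the new high bits.
11111111|10000010 → 1111111110000010 (still -126).

1111111110000010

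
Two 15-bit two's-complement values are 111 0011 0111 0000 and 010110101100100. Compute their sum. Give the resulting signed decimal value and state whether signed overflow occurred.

111 0011 0111 0000 → 111001101110000 = -3216 (signed)
010110101100100 = 11620 (signed)
  111001101110000
+ 010110101100100
= 010000011010100  (discard carry-out 1)
Result 010000011010100: MSB = 0 → value 8404.
Addends have opposite signs, so signed overflow cannot occur.

8404; no overflow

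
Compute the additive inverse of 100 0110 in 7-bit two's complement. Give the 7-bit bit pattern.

Invert: 0111001. Add 1: 0111010.
Check: 1000110 = -58, 0111010 = 58.

0111010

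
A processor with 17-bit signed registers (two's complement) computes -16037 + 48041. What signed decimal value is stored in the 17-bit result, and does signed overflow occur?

-16037 → 11100000101011011
48041 → 01011101110101001
  11100000101011011
+ 01011101110101001
= 00111110100000100  (discard carry-out 1)
Result 00111110100000100: MSB = 0 → value 32004.
Addends have opposite signs, so signed overflow cannot occur.

32004; no overflow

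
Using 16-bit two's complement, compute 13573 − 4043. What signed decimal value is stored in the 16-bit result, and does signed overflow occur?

9530; no overflow

13573 → 0011010100000101
4043 → 0000111111001011
Subtract via negate-and-add: invert 0000111111001011 + 1 = 1111000000110101 (i.e. -4043).
  0011010100000101
+ 1111000000110101
= 0010010100111010  (discard carry-out 1)
Result 0010010100111010: MSB = 0 → value 9530.
Addends (after negating the subtrahend) have opposite signs, so signed overflow cannot occur.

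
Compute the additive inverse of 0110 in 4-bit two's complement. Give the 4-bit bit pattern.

1010

Invert: 1001. Add 1: 1010.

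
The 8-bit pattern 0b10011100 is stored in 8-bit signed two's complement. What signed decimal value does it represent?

-100

MSB is 1, so the value is negative.
Unsigned reading: 156. Subtract 2^8 = 256: 156 − 256 = -100.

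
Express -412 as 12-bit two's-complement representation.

111001100100

|-412| = 412 = 000110011100 in 12 bits.
Invert the bits: 111001100011. Add 1: 111001100100.
Check: 111001100100 reads as 3684 − 4096 = -412.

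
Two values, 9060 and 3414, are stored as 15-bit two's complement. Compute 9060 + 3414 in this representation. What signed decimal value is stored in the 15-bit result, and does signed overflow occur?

9060 → 010001101100100
3414 → 000110101010110
  010001101100100
+ 000110101010110
= 011000010111010
Result 011000010111010: MSB = 0 → value 12474.
Both addends are non-negative and so is the stored result: no signed overflow.

12474; no overflow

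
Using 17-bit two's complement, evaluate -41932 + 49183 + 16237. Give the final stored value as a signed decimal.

23488

-41932 + 49183 = 7251 (00001110001010011)
7251 + 16237 = 23488 (00101101111000000)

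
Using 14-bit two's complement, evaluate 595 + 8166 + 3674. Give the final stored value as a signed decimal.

595 + 8166 = 8761 → wraps to -7623 (10001000111001)
-7623 + 3674 = -3949 (11000010010011)

-3949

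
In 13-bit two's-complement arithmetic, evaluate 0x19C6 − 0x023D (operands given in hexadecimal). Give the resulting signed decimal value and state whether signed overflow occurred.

-2167; no overflow

0x19C6 = 1100111000110 = -1594 (signed)
0x023D = 0001000111101 = 573 (signed)
Subtract via negate-and-add: invert 0001000111101 + 1 = 1110111000011 (i.e. -573).
  1100111000110
+ 1110111000011
= 1011110001001  (discard carry-out 1)
Result 1011110001001: MSB = 1 → 6025 − 8192 = -2167.
Both addends (after negating the subtrahend) are negative and so is the stored result: no signed overflow.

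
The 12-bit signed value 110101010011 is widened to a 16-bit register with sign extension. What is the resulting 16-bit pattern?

MSB of 110101010011 is 1; replicate it into the new high bits.
1111|110101010011 → 1111110101010011 (still -685).

1111110101010011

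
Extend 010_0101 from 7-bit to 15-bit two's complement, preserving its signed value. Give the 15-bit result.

000000000100101

MSB of 0100101 is 0; replicate it into the new high bits.
00000000|0100101 → 000000000100101 (still 37).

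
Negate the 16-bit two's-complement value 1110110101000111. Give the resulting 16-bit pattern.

Invert: 0001001010111000. Add 1: 0001001010111001.
Check: 1110110101000111 = -4793, 0001001010111001 = 4793.

0001001010111001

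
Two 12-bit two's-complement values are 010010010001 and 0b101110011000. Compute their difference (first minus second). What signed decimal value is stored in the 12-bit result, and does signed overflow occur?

010010010001 = 1169 (signed)
0b101110011000 → 101110011000 = -1128 (signed)
Subtract via negate-and-add: invert 101110011000 + 1 = 010001101000 (i.e. 1128).
  010010010001
+ 010001101000
= 100011111001
Result 100011111001: MSB = 1 → 2297 − 4096 = -1799.
Both addends (after negating the subtrahend) are non-negative but the stored result is negative: signed overflow. The true value 1169 − (-1128) = 2297 lies outside [-2048, 2047].

-1799; overflow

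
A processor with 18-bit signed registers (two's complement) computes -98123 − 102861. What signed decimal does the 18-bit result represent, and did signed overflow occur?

61160; overflow

-98123 → 101000000010110101
102861 → 011001000111001101
Subtract via negate-and-add: invert 011001000111001101 + 1 = 100110111000110011 (i.e. -102861).
  101000000010110101
+ 100110111000110011
= 001110111011101000  (discard carry-out 1)
Result 001110111011101000: MSB = 0 → value 61160.
Both addends (after negating the subtrahend) are negative but the stored result is non-negative: signed overflow. The true value -98123 − 102861 = -200984 lies outside [-131072, 131071].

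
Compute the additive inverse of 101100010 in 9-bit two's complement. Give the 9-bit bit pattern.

010011110

Invert: 010011101. Add 1: 010011110.
Check: 101100010 = -158, 010011110 = 158.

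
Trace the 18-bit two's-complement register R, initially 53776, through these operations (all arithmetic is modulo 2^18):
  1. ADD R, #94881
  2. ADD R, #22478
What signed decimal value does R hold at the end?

Start: R = 53776 = 001101001000010000.
R = 53776 + 94881 = 148657; wraps to -113487 = 100100010010110001
R = -113487 + 22478 = -91009 = 101001110001111111

-91009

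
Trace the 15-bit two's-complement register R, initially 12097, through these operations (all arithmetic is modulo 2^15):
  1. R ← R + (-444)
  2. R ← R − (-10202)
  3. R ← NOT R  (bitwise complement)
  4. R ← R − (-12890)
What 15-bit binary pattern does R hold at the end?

101110011111010

Start: R = 12097 = 010111101000001.
R = 12097 + (-444) = 11653 = 010110110000101
R = 11653 − (-10202) = 21855; wraps to -10913 = 101010101011111
R = NOT 101010101011111 = 010101010100000 = 10912
R = 10912 − (-12890) = 23802; wraps to -8966 = 101110011111010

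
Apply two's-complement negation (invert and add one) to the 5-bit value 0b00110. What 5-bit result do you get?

11010

Invert: 11001. Add 1: 11010.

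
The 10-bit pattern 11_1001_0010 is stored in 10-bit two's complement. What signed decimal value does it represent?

MSB is 1, so the value is negative.
Unsigned reading: 914. Subtract 2^10 = 1024: 914 − 1024 = -110.

-110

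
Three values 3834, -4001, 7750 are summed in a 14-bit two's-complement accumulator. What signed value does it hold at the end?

7583

3834 + (-4001) = -167 (11111101011001)
-167 + 7750 = 7583 (01110110011111)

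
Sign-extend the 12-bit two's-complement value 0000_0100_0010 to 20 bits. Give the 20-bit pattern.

MSB of 000001000010 is 0; replicate it into the new high bits.
00000000|000001000010 → 00000000000001000010 (still 66).

00000000000001000010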